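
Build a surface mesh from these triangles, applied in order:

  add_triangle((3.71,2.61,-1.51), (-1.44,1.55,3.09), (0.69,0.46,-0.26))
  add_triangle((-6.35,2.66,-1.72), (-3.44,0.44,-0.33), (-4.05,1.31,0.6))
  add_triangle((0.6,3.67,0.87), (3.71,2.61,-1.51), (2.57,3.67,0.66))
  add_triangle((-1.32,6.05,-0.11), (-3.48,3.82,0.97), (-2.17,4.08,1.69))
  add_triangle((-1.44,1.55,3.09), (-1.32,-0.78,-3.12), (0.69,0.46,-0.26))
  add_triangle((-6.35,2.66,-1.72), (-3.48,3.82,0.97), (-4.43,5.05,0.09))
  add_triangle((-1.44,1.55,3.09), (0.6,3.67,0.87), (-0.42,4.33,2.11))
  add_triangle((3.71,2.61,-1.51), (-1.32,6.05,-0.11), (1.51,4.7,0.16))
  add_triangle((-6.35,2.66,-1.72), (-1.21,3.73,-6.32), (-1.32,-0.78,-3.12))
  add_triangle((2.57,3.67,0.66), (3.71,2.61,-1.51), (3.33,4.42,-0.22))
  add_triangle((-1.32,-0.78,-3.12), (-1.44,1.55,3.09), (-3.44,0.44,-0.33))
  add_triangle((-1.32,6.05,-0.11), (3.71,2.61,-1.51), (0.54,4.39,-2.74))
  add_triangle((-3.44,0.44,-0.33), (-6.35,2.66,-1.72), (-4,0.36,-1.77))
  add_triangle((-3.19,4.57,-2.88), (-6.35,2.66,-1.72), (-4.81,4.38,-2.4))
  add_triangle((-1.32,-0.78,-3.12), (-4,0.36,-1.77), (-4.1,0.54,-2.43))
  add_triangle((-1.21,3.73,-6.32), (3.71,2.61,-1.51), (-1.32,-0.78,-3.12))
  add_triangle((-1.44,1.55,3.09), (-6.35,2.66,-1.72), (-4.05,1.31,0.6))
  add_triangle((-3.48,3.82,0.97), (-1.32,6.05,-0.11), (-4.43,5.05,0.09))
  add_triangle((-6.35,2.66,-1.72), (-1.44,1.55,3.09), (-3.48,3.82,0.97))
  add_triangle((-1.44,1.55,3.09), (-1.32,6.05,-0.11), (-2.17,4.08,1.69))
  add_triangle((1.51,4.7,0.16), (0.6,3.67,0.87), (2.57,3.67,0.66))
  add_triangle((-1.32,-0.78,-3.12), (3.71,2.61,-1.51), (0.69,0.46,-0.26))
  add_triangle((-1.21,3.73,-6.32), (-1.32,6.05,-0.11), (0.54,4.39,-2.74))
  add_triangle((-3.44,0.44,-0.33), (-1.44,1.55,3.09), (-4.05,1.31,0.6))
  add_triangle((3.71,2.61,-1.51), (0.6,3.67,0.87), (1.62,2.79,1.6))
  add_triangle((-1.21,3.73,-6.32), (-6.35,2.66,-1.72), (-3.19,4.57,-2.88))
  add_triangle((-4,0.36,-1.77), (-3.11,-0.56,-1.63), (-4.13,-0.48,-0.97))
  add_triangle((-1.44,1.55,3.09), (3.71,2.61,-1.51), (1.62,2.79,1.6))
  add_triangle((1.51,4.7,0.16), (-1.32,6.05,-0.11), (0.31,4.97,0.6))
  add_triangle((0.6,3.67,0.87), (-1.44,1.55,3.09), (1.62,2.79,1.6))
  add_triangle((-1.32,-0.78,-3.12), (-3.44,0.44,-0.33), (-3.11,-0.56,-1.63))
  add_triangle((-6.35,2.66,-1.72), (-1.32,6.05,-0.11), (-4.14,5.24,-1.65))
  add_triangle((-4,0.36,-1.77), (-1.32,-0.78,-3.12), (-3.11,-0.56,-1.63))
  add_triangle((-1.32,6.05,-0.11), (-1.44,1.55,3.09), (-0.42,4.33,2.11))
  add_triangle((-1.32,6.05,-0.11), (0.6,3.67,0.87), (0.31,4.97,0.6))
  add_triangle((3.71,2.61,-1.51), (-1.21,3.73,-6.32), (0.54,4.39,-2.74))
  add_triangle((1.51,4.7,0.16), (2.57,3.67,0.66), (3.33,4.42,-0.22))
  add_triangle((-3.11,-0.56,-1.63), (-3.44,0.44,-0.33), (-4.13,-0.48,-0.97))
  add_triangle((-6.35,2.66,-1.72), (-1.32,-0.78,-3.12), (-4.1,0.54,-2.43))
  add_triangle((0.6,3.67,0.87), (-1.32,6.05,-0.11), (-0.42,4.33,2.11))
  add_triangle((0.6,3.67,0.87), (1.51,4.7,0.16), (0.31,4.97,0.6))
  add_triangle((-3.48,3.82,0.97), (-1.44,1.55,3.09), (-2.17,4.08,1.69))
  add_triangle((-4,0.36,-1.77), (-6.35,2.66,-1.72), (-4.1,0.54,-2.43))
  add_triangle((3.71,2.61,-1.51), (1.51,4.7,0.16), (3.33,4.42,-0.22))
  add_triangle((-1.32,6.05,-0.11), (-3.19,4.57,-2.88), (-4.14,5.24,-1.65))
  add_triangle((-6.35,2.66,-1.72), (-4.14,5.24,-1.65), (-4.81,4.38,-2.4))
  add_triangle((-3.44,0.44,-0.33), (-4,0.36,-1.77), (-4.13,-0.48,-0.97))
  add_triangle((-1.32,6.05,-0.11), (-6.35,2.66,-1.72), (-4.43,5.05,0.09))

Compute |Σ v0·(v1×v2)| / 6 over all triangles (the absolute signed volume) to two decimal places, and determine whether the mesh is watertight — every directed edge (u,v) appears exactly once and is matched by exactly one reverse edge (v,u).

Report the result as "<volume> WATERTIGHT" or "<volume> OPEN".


Per-triangle v0·(v1×v2)/6:
  t1: +0.0724
  t2: +1.5516
  t3: -2.1433
  t4: +3.3665
  t5: -1.0735
  t6: +3.2409
  t7: +0.7560
  t8: +4.7983
  t9: +17.8764
  t10: +0.8842
  t11: -0.5879
  t12: +9.2701
  t13: +1.5652
  t14: +1.2912
  t15: +0.6581
  t16: +9.7339
  t17: +3.1241
  t18: +3.0031
  t19: +6.7838
  t20: +2.0640
  t21: +1.0545
  t22: +0.0556
  t23: +10.5054
  t24: +0.6917
  t25: +3.4004
  t26: +13.6309
  t27: +0.6243
  t28: -1.0255
  t29: +1.4199
  t30: +2.9104
  t31: -0.9193
  t32: +3.9938
  t33: +1.2678
  t34: +4.0815
  t35: +0.3420
  t36: +9.7530
  t37: +1.2042
  t38: -0.4547
  t39: +1.5811
  t40: +2.5957
  t41: +0.5556
  t42: +2.6672
  t43: +0.9816
  t44: +1.5588
  t45: +5.0136
  t46: +2.7475
  t47: +0.7515
  t48: +6.6676
Σ = +143.8910 → |volume| = 143.89

Directed edges: 144 total; 6 unmatched, e.g. (-4.81,4.38,-2.4)→(-3.19,4.57,-2.88) → open.

143.89 OPEN


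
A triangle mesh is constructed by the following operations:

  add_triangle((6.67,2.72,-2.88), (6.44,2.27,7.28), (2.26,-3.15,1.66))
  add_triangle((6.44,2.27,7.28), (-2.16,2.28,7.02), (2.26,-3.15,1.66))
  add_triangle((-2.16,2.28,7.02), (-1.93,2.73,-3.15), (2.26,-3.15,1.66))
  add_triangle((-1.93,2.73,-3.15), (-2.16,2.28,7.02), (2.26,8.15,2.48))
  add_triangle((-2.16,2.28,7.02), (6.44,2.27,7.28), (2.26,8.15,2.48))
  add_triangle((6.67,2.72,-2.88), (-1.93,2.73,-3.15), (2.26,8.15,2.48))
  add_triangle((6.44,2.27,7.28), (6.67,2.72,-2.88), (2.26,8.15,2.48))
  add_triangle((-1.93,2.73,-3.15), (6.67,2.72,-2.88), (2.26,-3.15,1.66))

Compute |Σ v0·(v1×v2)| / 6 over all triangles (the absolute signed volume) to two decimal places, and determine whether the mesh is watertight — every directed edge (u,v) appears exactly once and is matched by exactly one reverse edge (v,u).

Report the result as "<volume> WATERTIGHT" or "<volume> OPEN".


330.57 WATERTIGHT

Per-triangle v0·(v1×v2)/6:
  t1: +44.4938
  t2: +37.1593
  t3: +0.3472
  t4: +38.1880
  t5: +74.9222
  t6: +45.5199
  t7: +82.2116
  t8: +7.7242
Σ = +330.5662 → |volume| = 330.57

Directed edges: 24 total, each appears once with its reverse present → watertight.


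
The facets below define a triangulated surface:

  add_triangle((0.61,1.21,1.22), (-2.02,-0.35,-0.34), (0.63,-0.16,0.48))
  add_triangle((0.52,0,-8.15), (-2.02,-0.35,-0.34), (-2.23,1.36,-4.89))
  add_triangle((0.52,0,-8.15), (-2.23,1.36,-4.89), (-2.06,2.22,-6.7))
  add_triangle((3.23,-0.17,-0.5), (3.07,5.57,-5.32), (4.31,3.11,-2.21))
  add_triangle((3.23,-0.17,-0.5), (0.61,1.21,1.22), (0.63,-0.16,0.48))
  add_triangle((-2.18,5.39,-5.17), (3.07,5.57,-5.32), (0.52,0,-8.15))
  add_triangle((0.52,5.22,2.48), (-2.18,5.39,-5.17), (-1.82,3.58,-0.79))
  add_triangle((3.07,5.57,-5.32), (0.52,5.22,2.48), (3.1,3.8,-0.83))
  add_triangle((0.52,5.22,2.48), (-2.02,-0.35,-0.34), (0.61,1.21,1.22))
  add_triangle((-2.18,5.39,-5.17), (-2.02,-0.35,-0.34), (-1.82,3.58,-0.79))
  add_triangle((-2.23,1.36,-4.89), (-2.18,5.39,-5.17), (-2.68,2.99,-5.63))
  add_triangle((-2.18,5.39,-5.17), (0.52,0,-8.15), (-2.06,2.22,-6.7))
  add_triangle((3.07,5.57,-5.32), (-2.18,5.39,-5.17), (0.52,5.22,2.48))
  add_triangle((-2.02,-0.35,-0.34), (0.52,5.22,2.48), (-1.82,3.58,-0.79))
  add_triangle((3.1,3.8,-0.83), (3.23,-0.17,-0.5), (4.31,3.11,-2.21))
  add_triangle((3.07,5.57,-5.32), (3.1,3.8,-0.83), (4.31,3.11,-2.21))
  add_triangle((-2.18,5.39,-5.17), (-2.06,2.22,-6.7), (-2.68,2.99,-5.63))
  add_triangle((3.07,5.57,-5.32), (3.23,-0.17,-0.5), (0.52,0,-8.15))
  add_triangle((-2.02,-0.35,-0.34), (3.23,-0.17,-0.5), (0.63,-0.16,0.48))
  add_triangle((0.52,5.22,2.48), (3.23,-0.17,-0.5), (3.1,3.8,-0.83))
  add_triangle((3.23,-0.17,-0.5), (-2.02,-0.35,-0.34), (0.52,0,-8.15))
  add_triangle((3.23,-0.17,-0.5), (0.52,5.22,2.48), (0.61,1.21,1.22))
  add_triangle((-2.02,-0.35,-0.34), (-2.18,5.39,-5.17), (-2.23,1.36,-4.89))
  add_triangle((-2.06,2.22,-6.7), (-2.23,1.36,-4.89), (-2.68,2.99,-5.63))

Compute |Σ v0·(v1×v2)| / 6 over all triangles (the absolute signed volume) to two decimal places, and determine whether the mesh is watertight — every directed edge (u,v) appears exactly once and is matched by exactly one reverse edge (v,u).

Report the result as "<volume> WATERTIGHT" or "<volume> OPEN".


184.17 WATERTIGHT

Per-triangle v0·(v1×v2)/6:
  t1: +0.2403
  t2: +4.9802
  t3: +3.0702
  t4: +3.9425
  t5: +0.4759
  t6: +38.9810
  t7: +8.7518
  t8: +13.0949
  t9: +1.0402
  t10: +5.3597
  t11: -0.5687
  t12: +10.6434
  t13: +35.7464
  t14: +3.9729
  t15: +2.6627
  t16: +6.0363
  t17: +3.1551
  t18: +24.8271
  t19: +0.1864
  t20: +6.4519
  t21: +1.9919
  t22: +2.0009
  t23: +5.9426
  t24: +1.1881
Σ = +184.1736 → |volume| = 184.17

Directed edges: 72 total, each appears once with its reverse present → watertight.


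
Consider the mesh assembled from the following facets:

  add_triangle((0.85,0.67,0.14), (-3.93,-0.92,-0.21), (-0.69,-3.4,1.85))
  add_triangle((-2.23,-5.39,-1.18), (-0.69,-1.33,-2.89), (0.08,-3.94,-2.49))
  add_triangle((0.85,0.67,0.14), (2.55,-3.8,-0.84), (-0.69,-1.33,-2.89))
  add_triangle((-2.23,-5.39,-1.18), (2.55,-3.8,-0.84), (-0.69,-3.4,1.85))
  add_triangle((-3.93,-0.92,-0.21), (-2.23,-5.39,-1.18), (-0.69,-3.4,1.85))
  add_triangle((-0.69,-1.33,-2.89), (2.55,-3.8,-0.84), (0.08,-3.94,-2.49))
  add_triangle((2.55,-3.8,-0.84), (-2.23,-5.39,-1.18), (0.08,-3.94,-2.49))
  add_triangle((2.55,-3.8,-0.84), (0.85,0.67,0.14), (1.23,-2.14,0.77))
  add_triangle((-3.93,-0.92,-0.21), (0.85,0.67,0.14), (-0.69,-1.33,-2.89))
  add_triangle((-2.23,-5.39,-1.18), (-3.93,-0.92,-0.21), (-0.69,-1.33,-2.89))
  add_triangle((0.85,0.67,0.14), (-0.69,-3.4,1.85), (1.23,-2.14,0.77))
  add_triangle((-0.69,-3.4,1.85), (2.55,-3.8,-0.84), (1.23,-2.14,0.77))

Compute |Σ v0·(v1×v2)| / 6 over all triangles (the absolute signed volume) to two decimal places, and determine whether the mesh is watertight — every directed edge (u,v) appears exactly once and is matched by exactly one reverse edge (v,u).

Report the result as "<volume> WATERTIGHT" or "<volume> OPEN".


46.36 WATERTIGHT

Per-triangle v0·(v1×v2)/6:
  t1: +0.7828
  t2: +4.1967
  t3: +2.1448
  t4: +9.6123
  t5: +8.2666
  t6: +2.5928
  t7: +6.0141
  t8: +1.0221
  t9: +0.8079
  t10: +8.2853
  t11: +0.6354
  t12: +1.9999
Σ = +46.3607 → |volume| = 46.36

Directed edges: 36 total, each appears once with its reverse present → watertight.


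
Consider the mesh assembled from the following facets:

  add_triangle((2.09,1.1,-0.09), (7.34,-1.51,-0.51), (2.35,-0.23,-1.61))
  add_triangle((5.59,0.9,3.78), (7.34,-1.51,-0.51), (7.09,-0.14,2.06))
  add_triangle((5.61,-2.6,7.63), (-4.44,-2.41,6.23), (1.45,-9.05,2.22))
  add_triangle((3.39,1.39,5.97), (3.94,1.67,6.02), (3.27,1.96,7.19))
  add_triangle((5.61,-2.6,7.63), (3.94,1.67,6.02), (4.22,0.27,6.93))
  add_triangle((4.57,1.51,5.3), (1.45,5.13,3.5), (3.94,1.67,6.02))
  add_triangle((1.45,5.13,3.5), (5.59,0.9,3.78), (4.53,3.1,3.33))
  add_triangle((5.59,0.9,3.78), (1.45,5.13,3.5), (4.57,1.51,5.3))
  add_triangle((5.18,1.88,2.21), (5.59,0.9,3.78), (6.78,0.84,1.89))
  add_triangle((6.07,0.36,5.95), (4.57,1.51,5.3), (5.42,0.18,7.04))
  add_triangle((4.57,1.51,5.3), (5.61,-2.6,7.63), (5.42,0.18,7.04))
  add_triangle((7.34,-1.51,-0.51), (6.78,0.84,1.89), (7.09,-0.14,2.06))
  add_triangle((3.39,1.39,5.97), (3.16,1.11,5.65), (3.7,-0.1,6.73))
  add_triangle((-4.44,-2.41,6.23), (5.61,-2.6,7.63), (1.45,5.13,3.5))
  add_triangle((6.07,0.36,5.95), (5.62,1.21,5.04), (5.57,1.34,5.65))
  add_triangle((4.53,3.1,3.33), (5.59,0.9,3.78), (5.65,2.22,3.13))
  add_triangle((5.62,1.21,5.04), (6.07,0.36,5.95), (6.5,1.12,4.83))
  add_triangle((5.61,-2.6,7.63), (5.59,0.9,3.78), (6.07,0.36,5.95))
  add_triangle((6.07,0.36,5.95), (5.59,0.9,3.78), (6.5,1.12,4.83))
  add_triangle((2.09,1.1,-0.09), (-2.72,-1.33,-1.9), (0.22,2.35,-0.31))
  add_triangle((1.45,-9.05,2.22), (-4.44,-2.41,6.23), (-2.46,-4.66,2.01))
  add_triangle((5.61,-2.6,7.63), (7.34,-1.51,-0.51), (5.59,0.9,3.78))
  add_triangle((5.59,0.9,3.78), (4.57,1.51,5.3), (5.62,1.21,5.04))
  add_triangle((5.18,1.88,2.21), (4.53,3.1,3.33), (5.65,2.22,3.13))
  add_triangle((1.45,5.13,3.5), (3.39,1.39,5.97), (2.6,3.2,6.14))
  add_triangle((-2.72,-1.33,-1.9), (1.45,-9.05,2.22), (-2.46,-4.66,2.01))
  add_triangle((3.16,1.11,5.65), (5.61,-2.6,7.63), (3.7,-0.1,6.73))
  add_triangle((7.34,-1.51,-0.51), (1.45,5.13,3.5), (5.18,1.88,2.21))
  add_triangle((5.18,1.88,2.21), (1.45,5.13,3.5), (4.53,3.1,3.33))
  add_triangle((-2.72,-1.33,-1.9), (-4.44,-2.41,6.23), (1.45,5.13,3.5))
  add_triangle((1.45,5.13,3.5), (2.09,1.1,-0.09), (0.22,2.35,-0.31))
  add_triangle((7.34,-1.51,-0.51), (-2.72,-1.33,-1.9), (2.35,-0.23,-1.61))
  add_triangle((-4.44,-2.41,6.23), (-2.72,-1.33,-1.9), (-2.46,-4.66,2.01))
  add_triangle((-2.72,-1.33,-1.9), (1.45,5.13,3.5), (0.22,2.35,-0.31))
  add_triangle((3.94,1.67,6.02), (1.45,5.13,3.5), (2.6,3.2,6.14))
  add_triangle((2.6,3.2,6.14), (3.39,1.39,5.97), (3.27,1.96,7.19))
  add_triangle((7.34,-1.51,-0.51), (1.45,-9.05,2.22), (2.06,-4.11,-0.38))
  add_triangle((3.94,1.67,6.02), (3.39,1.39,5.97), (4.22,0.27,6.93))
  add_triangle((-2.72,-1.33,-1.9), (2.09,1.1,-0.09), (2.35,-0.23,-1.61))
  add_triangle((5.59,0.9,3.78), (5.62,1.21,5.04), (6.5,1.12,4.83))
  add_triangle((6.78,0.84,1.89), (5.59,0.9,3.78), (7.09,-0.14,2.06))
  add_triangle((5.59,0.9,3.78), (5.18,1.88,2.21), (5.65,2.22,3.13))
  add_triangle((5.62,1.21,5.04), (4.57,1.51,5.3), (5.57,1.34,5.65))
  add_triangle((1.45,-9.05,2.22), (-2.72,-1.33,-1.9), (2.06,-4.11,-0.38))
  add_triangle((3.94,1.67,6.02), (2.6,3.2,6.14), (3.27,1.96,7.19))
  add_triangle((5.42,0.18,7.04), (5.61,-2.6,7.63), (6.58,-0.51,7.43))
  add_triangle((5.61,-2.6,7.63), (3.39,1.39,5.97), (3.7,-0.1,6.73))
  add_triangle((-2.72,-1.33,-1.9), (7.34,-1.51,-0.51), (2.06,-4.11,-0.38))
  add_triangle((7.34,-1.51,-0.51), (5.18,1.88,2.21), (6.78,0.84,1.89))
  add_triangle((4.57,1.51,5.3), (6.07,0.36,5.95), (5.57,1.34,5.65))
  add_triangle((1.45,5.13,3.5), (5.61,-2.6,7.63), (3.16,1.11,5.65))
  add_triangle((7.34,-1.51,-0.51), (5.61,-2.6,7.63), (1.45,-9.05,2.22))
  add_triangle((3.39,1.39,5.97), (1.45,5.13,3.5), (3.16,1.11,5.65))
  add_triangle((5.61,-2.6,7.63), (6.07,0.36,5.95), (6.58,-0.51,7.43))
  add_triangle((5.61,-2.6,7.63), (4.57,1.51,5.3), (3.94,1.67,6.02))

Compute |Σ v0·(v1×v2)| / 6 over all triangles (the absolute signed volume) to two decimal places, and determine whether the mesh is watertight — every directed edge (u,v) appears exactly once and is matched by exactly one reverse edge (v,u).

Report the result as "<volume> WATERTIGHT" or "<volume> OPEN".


453.04 OPEN

Per-triangle v0·(v1×v2)/6:
  t1: +2.7249
  t2: +0.3223
  t3: +95.0704
  t4: +0.3654
  t5: +2.5152
  t6: +4.6289
  t7: +4.3477
  t8: +8.2633
  t9: +2.9291
  t10: +2.2822
  t11: -1.1795
  t12: +3.1701
  t13: +0.0552
  t14: +72.9389
  t15: +0.6476
  t16: +1.8509
  t17: +1.0188
  t18: +3.8168
  t19: +0.3763
  t20: +1.5592
  t21: +20.9627
  t22: +27.4853
  t23: +0.2660
  t24: +0.7000
  t25: -2.8596
  t26: +14.6028
  t27: -2.0452
  t28: +4.0905
  t29: +1.9320
  t30: +18.9714
  t31: +3.2296
  t32: +3.9919
  t33: +14.2207
  t34: +3.4576
  t35: +4.6570
  t36: -1.1795
  t37: +13.0013
  t38: +0.7734
  t39: +1.0840
  t40: +0.0387
  t41: +2.5764
  t42: +0.9052
  t43: +0.1642
  t44: +10.8476
  t45: +2.2053
  t46: +3.0366
  t47: +2.6480
  t48: +8.8727
  t49: +1.4823
  t50: +0.5996
  t51: -3.6575
  t52: +81.7570
  t53: +0.3172
  t54: +0.9671
  t55: +5.2360
Σ = +453.0420 → |volume| = 453.04

Directed edges: 165 total; 9 unmatched, e.g. (2.09,1.1,-0.09)→(7.34,-1.51,-0.51) → open.


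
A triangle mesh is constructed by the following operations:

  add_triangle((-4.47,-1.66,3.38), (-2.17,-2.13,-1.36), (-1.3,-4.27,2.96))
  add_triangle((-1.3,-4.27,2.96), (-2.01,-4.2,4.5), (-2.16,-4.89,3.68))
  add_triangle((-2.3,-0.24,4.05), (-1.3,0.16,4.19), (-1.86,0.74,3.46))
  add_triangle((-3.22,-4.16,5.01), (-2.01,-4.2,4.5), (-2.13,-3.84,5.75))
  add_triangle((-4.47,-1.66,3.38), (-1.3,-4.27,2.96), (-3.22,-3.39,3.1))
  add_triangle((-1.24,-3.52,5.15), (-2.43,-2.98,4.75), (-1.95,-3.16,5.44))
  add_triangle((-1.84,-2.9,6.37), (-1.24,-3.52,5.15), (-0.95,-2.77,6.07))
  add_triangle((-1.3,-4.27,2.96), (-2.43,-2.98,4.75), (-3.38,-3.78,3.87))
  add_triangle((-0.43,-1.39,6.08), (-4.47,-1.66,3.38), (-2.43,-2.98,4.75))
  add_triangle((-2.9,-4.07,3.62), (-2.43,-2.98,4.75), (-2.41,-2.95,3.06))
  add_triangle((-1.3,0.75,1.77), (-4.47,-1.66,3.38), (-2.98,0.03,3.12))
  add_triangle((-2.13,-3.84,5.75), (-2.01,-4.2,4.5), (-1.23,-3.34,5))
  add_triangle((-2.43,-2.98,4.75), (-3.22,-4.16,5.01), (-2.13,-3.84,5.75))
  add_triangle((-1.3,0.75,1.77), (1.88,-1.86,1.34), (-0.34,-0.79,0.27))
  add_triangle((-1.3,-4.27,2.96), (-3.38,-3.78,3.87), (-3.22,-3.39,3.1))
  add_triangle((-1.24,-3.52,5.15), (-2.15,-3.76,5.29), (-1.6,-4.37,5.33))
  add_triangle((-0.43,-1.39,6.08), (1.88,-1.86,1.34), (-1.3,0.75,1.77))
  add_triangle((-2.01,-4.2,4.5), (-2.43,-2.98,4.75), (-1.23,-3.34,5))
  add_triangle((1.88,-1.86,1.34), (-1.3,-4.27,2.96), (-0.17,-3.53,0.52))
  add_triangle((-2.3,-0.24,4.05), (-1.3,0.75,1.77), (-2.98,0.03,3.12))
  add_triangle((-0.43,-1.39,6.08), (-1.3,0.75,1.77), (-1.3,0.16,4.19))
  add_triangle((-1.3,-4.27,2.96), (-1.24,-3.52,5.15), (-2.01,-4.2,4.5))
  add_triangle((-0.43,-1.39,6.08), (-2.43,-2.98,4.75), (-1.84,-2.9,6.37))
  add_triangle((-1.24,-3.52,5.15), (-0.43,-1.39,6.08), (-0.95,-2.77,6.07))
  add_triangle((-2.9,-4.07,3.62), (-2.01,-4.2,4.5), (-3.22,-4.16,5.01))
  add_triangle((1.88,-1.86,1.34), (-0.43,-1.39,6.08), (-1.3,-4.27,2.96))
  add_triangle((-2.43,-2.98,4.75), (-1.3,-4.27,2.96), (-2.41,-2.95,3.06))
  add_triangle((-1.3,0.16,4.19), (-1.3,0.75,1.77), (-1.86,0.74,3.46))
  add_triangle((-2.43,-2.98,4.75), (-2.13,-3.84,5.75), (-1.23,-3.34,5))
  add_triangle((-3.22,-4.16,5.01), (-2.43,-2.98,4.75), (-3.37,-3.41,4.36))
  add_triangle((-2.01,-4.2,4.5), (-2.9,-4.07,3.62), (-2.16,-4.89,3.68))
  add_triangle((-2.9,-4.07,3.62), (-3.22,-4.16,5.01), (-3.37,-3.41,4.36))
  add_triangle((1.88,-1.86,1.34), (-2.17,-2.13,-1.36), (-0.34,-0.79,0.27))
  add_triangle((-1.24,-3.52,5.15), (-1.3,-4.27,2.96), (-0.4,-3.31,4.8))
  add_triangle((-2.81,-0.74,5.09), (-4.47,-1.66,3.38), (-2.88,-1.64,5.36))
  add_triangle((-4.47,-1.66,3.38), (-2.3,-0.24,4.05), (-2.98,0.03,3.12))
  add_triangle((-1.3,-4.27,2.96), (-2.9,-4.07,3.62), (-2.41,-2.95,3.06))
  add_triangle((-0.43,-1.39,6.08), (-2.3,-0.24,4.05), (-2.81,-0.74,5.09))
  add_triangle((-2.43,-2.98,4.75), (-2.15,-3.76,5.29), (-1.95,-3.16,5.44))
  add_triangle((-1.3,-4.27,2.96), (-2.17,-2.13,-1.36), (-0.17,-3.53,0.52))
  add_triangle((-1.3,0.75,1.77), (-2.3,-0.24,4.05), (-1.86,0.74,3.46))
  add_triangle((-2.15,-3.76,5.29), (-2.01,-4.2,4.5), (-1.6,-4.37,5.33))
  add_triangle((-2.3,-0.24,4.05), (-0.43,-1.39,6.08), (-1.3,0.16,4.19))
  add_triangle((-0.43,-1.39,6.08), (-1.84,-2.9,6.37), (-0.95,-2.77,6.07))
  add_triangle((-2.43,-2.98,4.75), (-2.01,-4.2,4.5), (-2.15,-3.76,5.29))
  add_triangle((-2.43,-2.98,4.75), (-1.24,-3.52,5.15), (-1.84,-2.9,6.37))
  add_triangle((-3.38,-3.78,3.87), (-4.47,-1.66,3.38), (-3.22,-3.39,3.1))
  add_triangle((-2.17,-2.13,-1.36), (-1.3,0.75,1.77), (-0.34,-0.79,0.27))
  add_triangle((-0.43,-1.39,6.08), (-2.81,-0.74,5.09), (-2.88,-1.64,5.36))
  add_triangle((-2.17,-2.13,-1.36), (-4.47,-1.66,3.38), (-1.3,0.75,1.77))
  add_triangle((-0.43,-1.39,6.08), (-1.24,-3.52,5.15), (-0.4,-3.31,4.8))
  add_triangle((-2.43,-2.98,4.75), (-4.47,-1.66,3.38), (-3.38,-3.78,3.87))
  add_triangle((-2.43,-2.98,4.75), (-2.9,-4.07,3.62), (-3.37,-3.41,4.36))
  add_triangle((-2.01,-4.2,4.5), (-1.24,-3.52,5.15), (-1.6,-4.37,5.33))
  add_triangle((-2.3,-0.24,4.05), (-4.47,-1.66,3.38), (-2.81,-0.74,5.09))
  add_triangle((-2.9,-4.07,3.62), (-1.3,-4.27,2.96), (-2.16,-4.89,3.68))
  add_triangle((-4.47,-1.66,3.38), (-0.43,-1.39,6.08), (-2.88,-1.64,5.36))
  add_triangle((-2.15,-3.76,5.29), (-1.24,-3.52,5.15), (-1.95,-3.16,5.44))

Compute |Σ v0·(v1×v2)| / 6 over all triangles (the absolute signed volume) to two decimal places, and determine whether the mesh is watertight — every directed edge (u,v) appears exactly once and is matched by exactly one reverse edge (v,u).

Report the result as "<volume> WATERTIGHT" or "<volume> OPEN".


63.58 OPEN

Per-triangle v0·(v1×v2)/6:
  t1: +10.4171
  t2: +0.6078
  t3: +0.6597
  t4: +1.2943
  t5: -1.3549
  t6: -0.4698
  t7: +1.0008
  t8: +2.9041
  t9: +6.2378
  t10: +0.3480
  t11: +0.1295
  t12: +0.7127
  t13: +0.7743
  t14: -0.8656
  t15: +0.7560
  t16: +0.5076
  t17: +0.4610
  t18: -1.4004
  t19: +3.3874
  t20: +0.6544
  t21: -0.1565
  t22: +1.2201
  t23: +0.3966
  t24: +0.0094
  t25: +1.0058
  t26: +8.9076
  t27: -1.7881
  t28: +0.0561
  t29: +0.1140
  t30: +0.5664
  t31: +1.1328
  t32: +0.6052
  t33: -0.6207
  t34: +1.4722
  t35: +1.9798
  t36: +1.5603
  t37: -0.3405
  t38: +0.8384
  t39: +0.4023
  t40: +3.9129
  t41: +0.2486
  t42: +0.5929
  t43: +1.5834
  t44: +1.1845
  t45: +0.5043
  t46: +1.5351
  t47: +0.8971
  t48: -0.7805
  t49: +2.1030
  t50: +1.9797
  t51: +1.8199
  t52: +3.4443
  t53: -1.0630
  t54: -0.2725
  t55: +0.8341
  t56: -0.0385
  t57: +0.4710
  t58: +0.4992
Σ = +63.5782 → |volume| = 63.58

Directed edges: 174 total; 6 unmatched, e.g. (-0.17,-3.53,0.52)→(1.88,-1.86,1.34) → open.


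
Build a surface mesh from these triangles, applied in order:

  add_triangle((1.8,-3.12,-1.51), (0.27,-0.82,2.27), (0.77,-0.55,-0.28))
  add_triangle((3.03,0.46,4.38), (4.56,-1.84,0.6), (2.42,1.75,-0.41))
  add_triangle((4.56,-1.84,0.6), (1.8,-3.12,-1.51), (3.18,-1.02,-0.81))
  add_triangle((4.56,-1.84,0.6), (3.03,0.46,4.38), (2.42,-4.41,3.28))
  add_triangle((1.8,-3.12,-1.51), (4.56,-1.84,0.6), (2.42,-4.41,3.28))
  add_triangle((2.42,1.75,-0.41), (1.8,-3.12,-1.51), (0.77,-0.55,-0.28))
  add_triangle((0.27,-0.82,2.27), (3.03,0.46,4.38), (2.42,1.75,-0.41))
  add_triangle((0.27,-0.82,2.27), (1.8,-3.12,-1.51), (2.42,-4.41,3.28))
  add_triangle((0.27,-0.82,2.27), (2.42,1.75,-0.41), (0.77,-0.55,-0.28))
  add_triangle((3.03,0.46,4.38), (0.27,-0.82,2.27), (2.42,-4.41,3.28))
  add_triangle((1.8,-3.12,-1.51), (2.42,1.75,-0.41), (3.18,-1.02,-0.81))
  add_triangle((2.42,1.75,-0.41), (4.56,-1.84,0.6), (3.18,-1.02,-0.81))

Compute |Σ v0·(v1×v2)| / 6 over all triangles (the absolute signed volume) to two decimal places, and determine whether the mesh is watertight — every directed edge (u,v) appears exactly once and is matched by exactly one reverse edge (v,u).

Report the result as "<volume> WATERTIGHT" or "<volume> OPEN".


42.07 WATERTIGHT

Per-triangle v0·(v1×v2)/6:
  t1: -0.6263
  t2: +9.1813
  t3: +2.5841
  t4: +14.1764
  t5: +9.9460
  t6: -0.2713
  t7: -0.3869
  t8: +0.3995
  t9: -1.0950
  t10: +4.6298
  t11: +1.1297
  t12: +2.3998
Σ = +42.0672 → |volume| = 42.07

Directed edges: 36 total, each appears once with its reverse present → watertight.


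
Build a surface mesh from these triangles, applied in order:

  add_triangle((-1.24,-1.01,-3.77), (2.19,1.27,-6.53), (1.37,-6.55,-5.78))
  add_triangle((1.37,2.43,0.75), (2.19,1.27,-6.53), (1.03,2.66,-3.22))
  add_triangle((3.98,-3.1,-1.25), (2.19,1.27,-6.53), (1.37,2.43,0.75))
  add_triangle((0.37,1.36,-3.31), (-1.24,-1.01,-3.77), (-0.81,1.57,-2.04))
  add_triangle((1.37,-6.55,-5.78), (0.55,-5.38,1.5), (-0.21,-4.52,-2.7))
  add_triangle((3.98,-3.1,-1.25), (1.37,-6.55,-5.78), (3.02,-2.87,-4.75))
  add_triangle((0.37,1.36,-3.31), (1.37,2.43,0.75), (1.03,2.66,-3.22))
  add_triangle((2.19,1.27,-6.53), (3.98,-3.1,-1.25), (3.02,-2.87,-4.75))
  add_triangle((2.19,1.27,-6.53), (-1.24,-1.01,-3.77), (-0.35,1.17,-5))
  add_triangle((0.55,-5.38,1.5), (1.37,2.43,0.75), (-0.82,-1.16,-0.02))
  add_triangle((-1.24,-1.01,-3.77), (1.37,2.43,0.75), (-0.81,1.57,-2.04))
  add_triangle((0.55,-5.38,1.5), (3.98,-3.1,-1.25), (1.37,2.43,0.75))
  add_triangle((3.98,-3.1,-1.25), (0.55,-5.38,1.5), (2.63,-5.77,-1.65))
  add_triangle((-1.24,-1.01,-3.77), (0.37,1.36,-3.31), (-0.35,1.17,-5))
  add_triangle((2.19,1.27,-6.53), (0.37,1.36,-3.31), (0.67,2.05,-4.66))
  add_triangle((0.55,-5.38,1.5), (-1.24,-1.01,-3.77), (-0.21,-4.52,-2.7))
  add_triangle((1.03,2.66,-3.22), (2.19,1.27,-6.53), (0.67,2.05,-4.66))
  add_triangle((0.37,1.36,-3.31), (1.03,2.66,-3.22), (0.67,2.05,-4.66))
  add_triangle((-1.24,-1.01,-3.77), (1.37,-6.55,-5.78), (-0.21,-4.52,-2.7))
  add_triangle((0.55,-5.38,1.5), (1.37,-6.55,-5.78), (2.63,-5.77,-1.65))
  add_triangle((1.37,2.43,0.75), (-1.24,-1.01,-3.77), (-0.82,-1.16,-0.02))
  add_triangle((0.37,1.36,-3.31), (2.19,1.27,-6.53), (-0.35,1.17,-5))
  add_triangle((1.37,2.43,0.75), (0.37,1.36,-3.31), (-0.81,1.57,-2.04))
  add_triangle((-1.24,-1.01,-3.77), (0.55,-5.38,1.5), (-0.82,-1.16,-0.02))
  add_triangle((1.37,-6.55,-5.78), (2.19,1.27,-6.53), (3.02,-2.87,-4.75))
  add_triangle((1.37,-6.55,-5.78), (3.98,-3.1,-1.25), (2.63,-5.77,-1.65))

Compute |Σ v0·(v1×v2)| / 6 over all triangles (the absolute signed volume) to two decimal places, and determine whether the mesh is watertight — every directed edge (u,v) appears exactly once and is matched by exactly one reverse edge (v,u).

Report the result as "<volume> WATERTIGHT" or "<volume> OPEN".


Per-triangle v0·(v1×v2)/6:
  t1: +19.8380
  t2: +3.7290
  t3: +15.8821
  t4: +2.1362
  t5: +7.0708
  t6: +11.9888
  t7: -0.0601
  t8: +9.5103
  t9: +4.3839
  t10: +0.7030
  t11: -1.6886
  t12: +7.7570
  t13: +6.8358
  t14: -0.4725
  t15: +0.2252
  t16: +2.3283
  t17: +1.9141
  t18: +0.0599
  t19: +5.6726
  t20: +11.8676
  t21: +0.3243
  t22: +1.4209
  t23: +2.1549
  t24: +2.9962
  t25: +14.2652
  t26: +10.2095
Σ = +141.0524 → |volume| = 141.05

Directed edges: 78 total, each appears once with its reverse present → watertight.

141.05 WATERTIGHT


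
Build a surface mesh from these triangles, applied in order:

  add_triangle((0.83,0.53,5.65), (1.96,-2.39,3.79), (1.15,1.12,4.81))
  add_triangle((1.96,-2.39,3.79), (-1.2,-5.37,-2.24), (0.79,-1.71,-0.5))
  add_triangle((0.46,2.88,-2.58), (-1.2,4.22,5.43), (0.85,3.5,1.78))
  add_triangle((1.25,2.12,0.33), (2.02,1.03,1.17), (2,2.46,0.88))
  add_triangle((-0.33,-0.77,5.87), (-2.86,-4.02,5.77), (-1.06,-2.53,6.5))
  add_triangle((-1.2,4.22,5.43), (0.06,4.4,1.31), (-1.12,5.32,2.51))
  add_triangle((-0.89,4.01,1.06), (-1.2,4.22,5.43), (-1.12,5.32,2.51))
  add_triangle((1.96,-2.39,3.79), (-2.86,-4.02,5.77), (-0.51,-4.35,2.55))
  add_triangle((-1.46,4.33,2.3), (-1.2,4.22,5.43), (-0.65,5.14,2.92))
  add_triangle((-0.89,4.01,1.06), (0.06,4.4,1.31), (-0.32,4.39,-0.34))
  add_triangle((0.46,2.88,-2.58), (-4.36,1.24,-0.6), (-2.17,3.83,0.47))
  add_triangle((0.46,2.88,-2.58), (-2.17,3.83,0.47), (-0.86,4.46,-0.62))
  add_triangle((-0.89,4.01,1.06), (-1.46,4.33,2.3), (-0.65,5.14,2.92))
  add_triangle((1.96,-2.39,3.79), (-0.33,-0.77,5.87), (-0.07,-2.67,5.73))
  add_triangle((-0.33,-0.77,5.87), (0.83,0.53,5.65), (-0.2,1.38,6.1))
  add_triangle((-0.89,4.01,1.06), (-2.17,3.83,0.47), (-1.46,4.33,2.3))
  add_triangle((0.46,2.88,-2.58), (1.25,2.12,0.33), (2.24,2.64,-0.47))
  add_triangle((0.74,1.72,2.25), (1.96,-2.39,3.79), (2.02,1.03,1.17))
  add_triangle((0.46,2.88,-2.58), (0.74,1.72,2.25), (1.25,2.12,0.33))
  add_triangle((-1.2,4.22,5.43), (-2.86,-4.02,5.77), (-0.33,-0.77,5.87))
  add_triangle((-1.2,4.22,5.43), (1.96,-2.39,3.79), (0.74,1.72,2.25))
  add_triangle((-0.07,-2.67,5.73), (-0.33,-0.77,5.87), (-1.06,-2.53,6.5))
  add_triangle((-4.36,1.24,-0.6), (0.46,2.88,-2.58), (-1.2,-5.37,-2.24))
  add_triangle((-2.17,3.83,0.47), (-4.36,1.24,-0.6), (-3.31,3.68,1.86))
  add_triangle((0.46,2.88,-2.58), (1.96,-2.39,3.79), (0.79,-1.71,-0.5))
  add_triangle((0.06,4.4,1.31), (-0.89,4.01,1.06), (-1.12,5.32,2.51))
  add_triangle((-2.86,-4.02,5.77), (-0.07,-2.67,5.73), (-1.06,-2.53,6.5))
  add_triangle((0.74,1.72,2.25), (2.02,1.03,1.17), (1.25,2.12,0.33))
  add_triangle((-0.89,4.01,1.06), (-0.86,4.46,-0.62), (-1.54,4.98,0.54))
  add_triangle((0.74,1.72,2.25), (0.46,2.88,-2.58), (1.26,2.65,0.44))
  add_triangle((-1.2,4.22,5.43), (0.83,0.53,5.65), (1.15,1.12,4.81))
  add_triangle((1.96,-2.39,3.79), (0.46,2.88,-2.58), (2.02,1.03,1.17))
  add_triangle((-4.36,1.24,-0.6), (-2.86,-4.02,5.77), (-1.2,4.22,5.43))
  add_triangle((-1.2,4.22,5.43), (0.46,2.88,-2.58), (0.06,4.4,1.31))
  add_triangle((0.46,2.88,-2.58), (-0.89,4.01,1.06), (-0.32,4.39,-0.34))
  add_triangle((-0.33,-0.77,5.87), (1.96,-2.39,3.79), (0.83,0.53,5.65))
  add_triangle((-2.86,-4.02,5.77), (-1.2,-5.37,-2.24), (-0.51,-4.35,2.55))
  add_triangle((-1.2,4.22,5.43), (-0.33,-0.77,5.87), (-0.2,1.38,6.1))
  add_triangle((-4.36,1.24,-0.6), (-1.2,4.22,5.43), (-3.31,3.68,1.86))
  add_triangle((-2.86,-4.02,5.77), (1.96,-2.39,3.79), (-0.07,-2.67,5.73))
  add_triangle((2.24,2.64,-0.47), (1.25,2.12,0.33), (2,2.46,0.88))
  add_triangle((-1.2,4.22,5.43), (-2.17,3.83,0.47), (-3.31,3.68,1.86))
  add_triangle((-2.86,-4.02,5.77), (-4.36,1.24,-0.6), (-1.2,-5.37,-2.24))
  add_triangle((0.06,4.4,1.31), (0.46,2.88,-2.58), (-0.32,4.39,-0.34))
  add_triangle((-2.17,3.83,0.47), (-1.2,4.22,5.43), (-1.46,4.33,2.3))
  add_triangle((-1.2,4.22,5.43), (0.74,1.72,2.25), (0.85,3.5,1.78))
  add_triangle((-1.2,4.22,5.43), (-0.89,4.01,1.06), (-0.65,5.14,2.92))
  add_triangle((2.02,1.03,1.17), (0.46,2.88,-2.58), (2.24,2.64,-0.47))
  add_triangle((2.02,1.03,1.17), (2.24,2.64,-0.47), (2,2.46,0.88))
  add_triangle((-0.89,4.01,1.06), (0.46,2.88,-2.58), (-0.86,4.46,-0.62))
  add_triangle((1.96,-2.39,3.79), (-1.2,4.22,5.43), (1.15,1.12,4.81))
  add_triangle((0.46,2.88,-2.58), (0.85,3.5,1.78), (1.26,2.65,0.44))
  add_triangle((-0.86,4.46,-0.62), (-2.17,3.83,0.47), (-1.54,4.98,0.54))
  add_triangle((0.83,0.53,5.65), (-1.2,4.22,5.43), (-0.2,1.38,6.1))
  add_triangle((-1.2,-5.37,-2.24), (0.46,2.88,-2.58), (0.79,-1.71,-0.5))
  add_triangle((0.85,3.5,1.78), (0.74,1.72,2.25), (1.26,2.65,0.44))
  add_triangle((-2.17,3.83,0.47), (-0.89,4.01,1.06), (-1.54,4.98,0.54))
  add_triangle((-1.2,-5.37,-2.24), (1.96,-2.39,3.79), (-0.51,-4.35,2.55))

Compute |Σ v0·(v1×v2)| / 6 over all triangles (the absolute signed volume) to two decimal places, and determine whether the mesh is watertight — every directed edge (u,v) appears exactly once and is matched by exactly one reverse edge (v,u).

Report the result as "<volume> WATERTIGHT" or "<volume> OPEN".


226.29 WATERTIGHT

Per-triangle v0·(v1×v2)/6:
  t1: +2.0301
  t2: +4.5456
  t3: +5.7080
  t4: -0.0521
  t5: +1.9436
  t6: +2.7959
  t7: +0.3695
  t8: +9.6812
  t9: +2.4617
  t10: +1.1037
  t11: +7.8529
  t12: +1.5627
  t13: +0.8997
  t14: +3.6115
  t15: +2.2701
  t16: +1.2002
  t17: +1.1166
  t18: +3.2784
  t19: +1.1605
  t20: +15.0918
  t21: +5.9016
  t22: +1.7173
  t23: +15.5098
  t24: +3.8763
  t25: +3.1254
  t26: +0.7587
  t27: +2.5756
  t28: +1.0873
  t29: +0.5900
  t30: -0.8941
  t31: +2.8074
  t32: +0.8837
  t33: +37.0239
  t34: -1.8823
  t35: +0.3589
  t36: +4.8276
  t37: +10.7425
  t38: +2.5981
  t39: +4.6084
  t40: +4.2132
  t41: +0.2911
  t42: +4.9118
  t43: +32.8676
  t44: +1.4657
  t45: +1.7700
  t46: +2.4022
  t47: -1.6901
  t48: -0.1388
  t49: +0.7166
  t50: +1.0315
  t51: -4.0569
  t52: +1.5812
  t53: +0.8793
  t54: +2.3104
  t55: +3.9318
  t56: +0.6652
  t57: +0.5273
  t58: +7.7629
Σ = +226.2893 → |volume| = 226.29

Directed edges: 174 total, each appears once with its reverse present → watertight.


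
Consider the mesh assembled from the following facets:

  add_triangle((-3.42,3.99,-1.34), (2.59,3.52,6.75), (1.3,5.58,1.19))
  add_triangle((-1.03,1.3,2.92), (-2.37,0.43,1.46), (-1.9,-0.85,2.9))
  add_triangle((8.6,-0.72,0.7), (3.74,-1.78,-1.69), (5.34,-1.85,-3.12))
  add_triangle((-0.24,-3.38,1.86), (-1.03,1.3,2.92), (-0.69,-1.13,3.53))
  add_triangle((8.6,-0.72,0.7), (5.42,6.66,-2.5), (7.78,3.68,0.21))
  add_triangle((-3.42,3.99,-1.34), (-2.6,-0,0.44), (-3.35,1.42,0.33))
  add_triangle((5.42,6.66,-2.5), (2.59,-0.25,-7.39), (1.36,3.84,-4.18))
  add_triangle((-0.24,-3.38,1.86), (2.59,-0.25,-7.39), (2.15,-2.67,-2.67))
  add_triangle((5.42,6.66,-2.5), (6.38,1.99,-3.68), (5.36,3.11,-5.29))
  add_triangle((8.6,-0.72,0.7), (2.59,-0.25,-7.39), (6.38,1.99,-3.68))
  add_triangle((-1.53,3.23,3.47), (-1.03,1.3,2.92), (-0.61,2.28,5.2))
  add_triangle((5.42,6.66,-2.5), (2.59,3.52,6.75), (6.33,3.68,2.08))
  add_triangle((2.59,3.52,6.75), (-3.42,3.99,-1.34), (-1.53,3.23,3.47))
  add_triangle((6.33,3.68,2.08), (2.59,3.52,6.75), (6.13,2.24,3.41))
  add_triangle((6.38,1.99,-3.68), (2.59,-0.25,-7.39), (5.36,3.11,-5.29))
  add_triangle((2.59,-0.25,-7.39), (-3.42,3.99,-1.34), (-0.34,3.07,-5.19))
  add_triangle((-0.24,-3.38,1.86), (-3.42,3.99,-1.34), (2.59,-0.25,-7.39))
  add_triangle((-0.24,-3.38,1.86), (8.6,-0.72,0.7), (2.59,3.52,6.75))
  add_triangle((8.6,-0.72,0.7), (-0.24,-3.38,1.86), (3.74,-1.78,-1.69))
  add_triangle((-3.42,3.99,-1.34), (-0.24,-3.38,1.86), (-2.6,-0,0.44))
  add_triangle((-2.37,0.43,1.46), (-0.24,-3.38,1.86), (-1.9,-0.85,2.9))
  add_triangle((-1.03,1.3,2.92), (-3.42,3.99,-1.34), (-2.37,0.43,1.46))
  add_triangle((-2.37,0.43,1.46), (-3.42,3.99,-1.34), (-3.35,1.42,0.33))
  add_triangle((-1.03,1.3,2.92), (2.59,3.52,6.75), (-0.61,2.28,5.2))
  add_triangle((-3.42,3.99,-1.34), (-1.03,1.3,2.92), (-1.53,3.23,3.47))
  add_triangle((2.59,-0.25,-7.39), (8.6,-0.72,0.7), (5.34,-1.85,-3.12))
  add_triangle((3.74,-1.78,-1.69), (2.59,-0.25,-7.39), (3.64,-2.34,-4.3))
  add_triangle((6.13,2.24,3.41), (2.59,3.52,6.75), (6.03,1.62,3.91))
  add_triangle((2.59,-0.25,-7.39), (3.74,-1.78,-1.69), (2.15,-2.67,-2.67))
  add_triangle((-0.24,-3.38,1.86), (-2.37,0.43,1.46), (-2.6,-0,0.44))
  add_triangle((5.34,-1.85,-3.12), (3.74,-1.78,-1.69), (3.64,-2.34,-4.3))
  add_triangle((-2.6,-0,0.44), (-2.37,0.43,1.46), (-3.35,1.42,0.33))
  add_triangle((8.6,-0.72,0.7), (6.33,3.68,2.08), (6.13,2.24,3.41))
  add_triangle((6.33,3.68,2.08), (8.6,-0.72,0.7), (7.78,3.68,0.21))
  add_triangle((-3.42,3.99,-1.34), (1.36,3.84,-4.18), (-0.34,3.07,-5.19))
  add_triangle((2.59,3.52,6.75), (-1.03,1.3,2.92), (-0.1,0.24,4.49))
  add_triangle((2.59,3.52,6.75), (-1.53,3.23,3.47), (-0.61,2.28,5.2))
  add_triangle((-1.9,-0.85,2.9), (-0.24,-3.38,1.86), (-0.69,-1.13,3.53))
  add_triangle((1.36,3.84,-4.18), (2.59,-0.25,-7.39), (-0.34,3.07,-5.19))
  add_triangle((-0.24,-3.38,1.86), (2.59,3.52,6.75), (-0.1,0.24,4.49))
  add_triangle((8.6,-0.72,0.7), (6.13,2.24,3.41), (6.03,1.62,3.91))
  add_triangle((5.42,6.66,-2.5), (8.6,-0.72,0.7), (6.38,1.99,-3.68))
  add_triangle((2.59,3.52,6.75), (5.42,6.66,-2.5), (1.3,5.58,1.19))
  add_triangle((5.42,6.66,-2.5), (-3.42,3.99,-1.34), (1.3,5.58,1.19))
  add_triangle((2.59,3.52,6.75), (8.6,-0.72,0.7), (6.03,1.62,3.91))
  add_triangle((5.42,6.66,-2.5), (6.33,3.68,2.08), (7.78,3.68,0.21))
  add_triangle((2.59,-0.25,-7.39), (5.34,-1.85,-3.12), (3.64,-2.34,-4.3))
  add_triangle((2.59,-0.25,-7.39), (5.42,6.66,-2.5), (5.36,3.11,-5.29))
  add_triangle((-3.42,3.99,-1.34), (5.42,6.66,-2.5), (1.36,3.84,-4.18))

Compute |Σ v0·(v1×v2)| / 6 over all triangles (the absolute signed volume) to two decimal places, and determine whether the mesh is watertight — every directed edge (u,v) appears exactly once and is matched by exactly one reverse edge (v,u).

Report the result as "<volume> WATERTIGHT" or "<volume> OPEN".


485.74 OPEN

Per-triangle v0·(v1×v2)/6:
  t1: +20.6615
  t2: +1.8390
  t3: +3.4633
  t4: -0.5899
  t5: +13.9438
  t6: +0.7710
  t7: +23.1539
  t8: +3.8403
  t9: +12.5741
  t10: +27.6988
  t11: +0.9988
  t12: +30.9354
  t13: +10.4502
  t14: +11.2041
  t15: +11.4893
  t16: +4.8183
  t17: +14.4470
  t18: +41.9355
  t19: +13.6715
  t20: -0.3354
  t21: +1.5309
  t22: +4.5574
  t23: +1.2017
  t24: -0.3916
  t25: +2.5094
  t26: +15.1153
  t27: -3.9820
  t28: +4.6258
  t29: +7.4246
  t30: +1.8900
  t31: +1.4122
  t32: +0.6957
  t33: +11.3910
  t34: +12.2685
  t35: +8.4602
  t36: +4.6271
  t37: +5.5530
  t38: +2.1784
  t39: +10.1674
  t40: +6.6657
  t41: +4.6271
  t42: +32.1768
  t43: +28.0361
  t44: +23.7401
  t45: +1.6021
  t46: +12.4939
  t47: +6.8952
  t48: +10.7180
  t49: +20.5758
Σ = +485.7366 → |volume| = 485.74

Directed edges: 147 total; 9 unmatched, e.g. (-1.9,-0.85,2.9)→(-1.03,1.3,2.92) → open.


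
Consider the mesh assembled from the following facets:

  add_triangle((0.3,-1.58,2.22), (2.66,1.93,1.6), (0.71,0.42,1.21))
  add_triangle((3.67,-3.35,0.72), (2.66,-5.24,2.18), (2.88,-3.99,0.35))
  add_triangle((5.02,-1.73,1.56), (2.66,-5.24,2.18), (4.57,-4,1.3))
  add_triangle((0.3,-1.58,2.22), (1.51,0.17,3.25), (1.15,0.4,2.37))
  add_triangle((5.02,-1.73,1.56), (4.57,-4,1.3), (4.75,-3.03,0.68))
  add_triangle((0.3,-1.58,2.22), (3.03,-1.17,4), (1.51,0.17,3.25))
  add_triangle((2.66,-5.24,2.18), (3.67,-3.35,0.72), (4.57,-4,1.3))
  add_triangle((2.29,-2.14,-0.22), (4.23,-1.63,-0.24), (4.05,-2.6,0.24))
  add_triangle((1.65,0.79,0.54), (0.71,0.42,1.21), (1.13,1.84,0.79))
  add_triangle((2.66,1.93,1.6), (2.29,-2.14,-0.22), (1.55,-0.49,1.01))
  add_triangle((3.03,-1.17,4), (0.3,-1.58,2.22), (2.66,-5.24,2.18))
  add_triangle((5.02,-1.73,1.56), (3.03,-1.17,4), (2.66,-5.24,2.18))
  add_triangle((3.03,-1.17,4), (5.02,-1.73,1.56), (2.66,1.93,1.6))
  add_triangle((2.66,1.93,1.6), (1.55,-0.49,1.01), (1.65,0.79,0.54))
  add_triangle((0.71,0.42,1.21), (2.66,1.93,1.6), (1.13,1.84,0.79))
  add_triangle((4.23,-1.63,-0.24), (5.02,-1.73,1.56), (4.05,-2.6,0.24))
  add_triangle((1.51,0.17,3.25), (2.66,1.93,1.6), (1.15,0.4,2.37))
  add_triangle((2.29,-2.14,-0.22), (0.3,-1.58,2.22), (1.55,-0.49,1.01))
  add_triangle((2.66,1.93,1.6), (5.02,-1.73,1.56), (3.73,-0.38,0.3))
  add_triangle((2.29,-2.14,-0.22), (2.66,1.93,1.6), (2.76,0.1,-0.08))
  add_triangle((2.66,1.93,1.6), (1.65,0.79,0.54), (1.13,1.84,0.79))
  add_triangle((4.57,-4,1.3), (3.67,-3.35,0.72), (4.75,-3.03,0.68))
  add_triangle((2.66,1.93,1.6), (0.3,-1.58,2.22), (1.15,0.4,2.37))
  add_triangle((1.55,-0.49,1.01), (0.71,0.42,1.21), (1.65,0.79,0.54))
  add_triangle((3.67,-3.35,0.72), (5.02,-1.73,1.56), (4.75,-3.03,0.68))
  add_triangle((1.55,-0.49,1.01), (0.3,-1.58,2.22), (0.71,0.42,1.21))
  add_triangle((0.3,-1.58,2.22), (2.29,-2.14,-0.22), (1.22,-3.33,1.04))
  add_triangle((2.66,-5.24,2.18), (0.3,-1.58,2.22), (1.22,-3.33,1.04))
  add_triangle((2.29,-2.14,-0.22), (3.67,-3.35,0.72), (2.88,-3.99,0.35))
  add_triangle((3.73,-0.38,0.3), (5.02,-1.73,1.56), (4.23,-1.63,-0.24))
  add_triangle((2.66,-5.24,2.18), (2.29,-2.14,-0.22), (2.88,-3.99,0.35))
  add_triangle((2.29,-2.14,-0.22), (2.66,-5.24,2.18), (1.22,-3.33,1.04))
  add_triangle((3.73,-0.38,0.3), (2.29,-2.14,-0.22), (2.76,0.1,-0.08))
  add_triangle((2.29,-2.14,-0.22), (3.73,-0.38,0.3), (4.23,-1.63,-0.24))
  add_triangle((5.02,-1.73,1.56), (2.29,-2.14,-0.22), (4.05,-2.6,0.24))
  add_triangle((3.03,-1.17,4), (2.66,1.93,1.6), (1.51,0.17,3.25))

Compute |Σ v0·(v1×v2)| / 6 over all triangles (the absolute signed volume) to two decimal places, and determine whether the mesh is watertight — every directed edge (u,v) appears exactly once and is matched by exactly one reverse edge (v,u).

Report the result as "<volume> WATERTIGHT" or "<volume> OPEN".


35.74 OPEN

Per-triangle v0·(v1×v2)/6:
  t1: +0.5379
  t2: +1.7503
  t3: +3.1806
  t4: +0.0645
  t5: +1.4752
  t6: +1.6228
  t7: +0.8679
  t8: +0.4825
  t9: -0.3400
  t10: -1.2744
  t11: +4.8650
  t12: +10.9203
  t13: +7.3657
  t14: +0.3379
  t15: +0.3587
  t16: +1.4195
  t17: +0.2377
  t18: -1.3975
  t19: +2.6321
  t20: -1.5854
  t21: +0.1847
  t22: +0.3487
  t23: -0.9447
  t24: -0.3423
  t25: -0.8988
  t26: -0.6238
  t27: -1.3056
  t28: +0.7934
  t29: +0.5507
  t30: +1.3014
  t31: -0.5484
  t32: +0.8192
  t33: +0.4537
  t34: -0.3865
  t35: +0.2125
  t36: +2.6035
Σ = +35.7391 → |volume| = 35.74

Directed edges: 108 total; 6 unmatched, e.g. (3.73,-0.38,0.3)→(2.66,1.93,1.6) → open.


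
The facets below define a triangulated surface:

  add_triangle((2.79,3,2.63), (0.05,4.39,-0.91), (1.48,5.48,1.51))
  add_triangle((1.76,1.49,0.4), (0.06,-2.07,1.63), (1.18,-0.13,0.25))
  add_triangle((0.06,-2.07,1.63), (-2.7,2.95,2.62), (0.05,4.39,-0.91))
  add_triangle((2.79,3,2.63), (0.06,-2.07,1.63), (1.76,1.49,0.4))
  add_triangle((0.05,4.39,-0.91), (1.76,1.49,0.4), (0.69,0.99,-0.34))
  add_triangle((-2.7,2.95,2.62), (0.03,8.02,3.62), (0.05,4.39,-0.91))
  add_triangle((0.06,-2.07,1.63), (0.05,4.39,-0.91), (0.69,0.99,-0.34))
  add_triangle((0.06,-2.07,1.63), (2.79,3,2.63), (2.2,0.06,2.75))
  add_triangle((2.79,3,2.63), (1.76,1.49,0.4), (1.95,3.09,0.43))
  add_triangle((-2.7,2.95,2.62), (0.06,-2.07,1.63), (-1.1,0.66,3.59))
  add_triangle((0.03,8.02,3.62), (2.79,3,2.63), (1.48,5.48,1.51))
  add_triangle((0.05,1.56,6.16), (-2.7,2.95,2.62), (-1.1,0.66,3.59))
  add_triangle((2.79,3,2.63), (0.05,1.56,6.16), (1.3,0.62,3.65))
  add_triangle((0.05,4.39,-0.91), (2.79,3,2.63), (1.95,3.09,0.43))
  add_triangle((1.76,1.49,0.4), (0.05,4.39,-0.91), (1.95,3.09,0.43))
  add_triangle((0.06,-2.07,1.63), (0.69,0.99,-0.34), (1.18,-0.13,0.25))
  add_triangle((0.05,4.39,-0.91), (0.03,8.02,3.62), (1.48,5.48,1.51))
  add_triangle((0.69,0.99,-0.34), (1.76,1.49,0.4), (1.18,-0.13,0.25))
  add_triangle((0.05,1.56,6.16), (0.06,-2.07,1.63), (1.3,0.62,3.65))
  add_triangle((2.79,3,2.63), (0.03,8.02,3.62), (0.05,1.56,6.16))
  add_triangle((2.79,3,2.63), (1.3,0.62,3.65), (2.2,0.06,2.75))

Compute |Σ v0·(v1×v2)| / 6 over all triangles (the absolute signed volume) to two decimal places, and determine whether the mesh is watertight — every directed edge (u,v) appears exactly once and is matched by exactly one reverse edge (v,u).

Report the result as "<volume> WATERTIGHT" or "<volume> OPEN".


60.97 OPEN

Per-triangle v0·(v1×v2)/6:
  t1: +1.9623
  t2: +0.5466
  t3: -2.5995
  t4: +1.5442
  t5: +0.5239
  t6: +10.4203
  t7: -0.6046
  t8: -1.0158
  t9: +0.8450
  t10: +1.8637
  t11: +6.0679
  t12: +3.3467
  t13: +3.9092
  t14: +2.3973
  t15: +0.3721
  t16: -0.1418
  t17: +5.5977
  t18: +0.1667
  t19: +3.2236
  t20: +20.1894
  t21: +2.3548
Σ = +60.9698 → |volume| = 60.97

Directed edges: 63 total; 9 unmatched, e.g. (-2.7,2.95,2.62)→(0.03,8.02,3.62) → open.
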